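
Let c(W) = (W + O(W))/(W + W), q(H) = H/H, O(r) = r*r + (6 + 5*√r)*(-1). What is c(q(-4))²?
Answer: 81/4 ≈ 20.250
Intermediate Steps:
O(r) = -6 + r² - 5*√r (O(r) = r² + (-6 - 5*√r) = -6 + r² - 5*√r)
q(H) = 1
c(W) = (-6 + W + W² - 5*√W)/(2*W) (c(W) = (W + (-6 + W² - 5*√W))/(W + W) = (-6 + W + W² - 5*√W)/((2*W)) = (-6 + W + W² - 5*√W)*(1/(2*W)) = (-6 + W + W² - 5*√W)/(2*W))
c(q(-4))² = ((½)*(-6 + 1 + 1² - 5*√1)/1)² = ((½)*1*(-6 + 1 + 1 - 5*1))² = ((½)*1*(-6 + 1 + 1 - 5))² = ((½)*1*(-9))² = (-9/2)² = 81/4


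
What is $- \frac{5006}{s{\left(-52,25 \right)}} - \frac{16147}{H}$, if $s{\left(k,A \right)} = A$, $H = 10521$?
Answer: $- \frac{53071801}{263025} \approx -201.77$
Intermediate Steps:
$- \frac{5006}{s{\left(-52,25 \right)}} - \frac{16147}{H} = - \frac{5006}{25} - \frac{16147}{10521} = - \frac{53071801}{263025}$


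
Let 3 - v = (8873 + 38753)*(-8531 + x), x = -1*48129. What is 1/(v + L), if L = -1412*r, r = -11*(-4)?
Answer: 1/2698427035 ≈ 3.7059e-10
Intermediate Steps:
r = 44
x = -48129
L = -62128 (L = -1412*44 = -62128)
v = 2698489163 (v = 3 - (8873 + 38753)*(-8531 - 48129) = 3 - 47626*(-56660) = 3 - 1*(-2698489160) = 3 + 2698489160 = 2698489163)
1/(v + L) = 1/(2698489163 - 62128) = 1/2698427035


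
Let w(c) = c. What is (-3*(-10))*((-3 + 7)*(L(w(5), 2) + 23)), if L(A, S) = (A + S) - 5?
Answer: 3000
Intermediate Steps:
L(A, S) = -5 + A + S
(-3*(-10))*((-3 + 7)*(L(w(5), 2) + 23)) = (-3*(-10))*((-3 + 7)*((-5 + 5 + 2) + 23)) = 30*(4*(2 + 23)) = 30*(4*25) = 30*100 = 3000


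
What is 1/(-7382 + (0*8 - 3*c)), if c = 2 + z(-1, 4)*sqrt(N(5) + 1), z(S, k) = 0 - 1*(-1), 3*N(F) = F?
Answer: -1847/13645630 + sqrt(6)/27291260 ≈ -0.00013526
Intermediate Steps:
N(F) = F/3
z(S, k) = 1 (z(S, k) = 0 + 1 = 1)
c = 2 + 2*sqrt(6)/3 (c = 2 + 1*sqrt((1/3)*5 + 1) = 2 + 1*sqrt(5/3 + 1) = 2 + 1*sqrt(8/3) = 2 + 1*(2*sqrt(6)/3) = 2 + 2*sqrt(6)/3 ≈ 3.6330)
1/(-7382 + (0*8 - 3*c)) = 1/(-7382 + (0*8 - 3*(2 + 2*sqrt(6)/3))) = 1/(-7382 + (0 + (-6 - 2*sqrt(6)))) = 1/(-7382 + (-6 - 2*sqrt(6))) = 1/(-7388 - 2*sqrt(6))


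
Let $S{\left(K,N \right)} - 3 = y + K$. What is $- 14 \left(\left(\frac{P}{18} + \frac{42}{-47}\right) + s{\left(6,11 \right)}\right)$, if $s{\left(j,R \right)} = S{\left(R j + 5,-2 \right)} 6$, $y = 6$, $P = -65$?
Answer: $- \frac{2815883}{423} \approx -6656.9$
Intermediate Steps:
$S{\left(K,N \right)} = 9 + K$ ($S{\left(K,N \right)} = 3 + \left(6 + K\right) = 9 + K$)
$s{\left(j,R \right)} = 84 + 6 R j$ ($s{\left(j,R \right)} = \left(9 + \left(R j + 5\right)\right) 6 = \left(9 + \left(5 + R j\right)\right) 6 = \left(14 + R j\right) 6 = 84 + 6 R j$)
$- 14 \left(\left(\frac{P}{18} + \frac{42}{-47}\right) + s{\left(6,11 \right)}\right) = - 14 \left(\left(- \frac{65}{18} + \frac{42}{-47}\right) + \left(84 + 6 \cdot 11 \cdot 6\right)\right) = - 14 \left(\left(\left(-65\right) \frac{1}{18} + 42 \left(- \frac{1}{47}\right)\right) + \left(84 + 396\right)\right) = - 14 \left(\left(- \frac{65}{18} - \frac{42}{47}\right) + 480\right) = - 14 \left(- \frac{3811}{846} + 480\right) = \left(-14\right) \frac{402269}{846} = - \frac{2815883}{423}$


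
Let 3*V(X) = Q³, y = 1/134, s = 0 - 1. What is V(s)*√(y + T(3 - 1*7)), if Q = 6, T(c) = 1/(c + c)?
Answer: 54*I*√938/67 ≈ 24.684*I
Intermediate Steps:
T(c) = 1/(2*c)
s = -1
y = 1/134 ≈ 0.0074627
V(X) = 72 (V(X) = (⅓)*6³ = (⅓)*216 = 72)
V(s)*√(y + T(3 - 1*7)) = 72*√(1/134 + 1/(2*(3 - 1*7))) = 72*√(1/134 + 1/(2*(3 - 7))) = 72*√(1/134 + (½)/(-4)) = 72*√(1/134 + (½)*(-¼)) = 72*√(1/134 - ⅛) = 72*√(-63/536) = 72*(3*I*√938/268) = 54*I*√938/67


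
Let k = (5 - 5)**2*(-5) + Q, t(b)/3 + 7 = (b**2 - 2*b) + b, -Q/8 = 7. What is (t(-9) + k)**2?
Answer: 37249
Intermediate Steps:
Q = -56 (Q = -8*7 = -56)
t(b) = -21 - 3*b + 3*b**2 (t(b) = -21 + 3*((b**2 - 2*b) + b) = -21 + 3*(b**2 - b) = -21 + (-3*b + 3*b**2) = -21 - 3*b + 3*b**2)
k = -56 (k = (5 - 5)**2*(-5) - 56 = 0**2*(-5) - 56 = 0*(-5) - 56 = 0 - 56 = -56)
(t(-9) + k)**2 = ((-21 - 3*(-9) + 3*(-9)**2) - 56)**2 = ((-21 + 27 + 3*81) - 56)**2 = ((-21 + 27 + 243) - 56)**2 = (249 - 56)**2 = 193**2 = 37249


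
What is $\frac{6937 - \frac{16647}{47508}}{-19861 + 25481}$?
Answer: $\frac{109848783}{88998320} \approx 1.2343$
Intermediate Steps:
$\frac{6937 - \frac{16647}{47508}}{-19861 + 25481} = \frac{6937 - \frac{5549}{15836}}{5620} = \left(6937 - \frac{5549}{15836}\right) \frac{1}{5620} = \frac{109848783}{15836} \cdot \frac{1}{5620} = \frac{109848783}{88998320}$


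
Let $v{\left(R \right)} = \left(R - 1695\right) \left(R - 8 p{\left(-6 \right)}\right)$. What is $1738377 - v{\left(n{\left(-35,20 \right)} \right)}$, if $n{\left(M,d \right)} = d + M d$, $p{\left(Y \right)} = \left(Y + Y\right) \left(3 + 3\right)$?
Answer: $1491377$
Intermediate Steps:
$p{\left(Y \right)} = 12 Y$ ($p{\left(Y \right)} = 2 Y 6 = 12 Y$)
$v{\left(R \right)} = \left(-1695 + R\right) \left(576 + R\right)$ ($v{\left(R \right)} = \left(R - 1695\right) \left(R - 8 \cdot 12 \left(-6\right)\right) = \left(-1695 + R\right) \left(R - -576\right) = \left(-1695 + R\right) \left(R + 576\right) = \left(-1695 + R\right) \left(576 + R\right)$)
$1738377 - v{\left(n{\left(-35,20 \right)} \right)} = 1738377 - \left(-976320 + \left(20 \left(1 - 35\right)\right)^{2} - 1119 \cdot 20 \left(1 - 35\right)\right) = 1738377 - \left(-976320 + \left(20 \left(-34\right)\right)^{2} - 1119 \cdot 20 \left(-34\right)\right) = 1738377 - \left(-976320 + \left(-680\right)^{2} - -760920\right) = 1738377 - \left(-976320 + 462400 + 760920\right) = 1738377 - 247000 = 1491377$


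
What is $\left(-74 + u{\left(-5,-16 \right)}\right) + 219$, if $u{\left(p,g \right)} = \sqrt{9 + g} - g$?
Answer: $161 + i \sqrt{7} \approx 161.0 + 2.6458 i$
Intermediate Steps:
$\left(-74 + u{\left(-5,-16 \right)}\right) + 219 = \left(-74 + \left(\sqrt{9 - 16} - -16\right)\right) + 219 = \left(-74 + \left(\sqrt{-7} + 16\right)\right) + 219 = \left(-74 + \left(i \sqrt{7} + 16\right)\right) + 219 = \left(-74 + \left(16 + i \sqrt{7}\right)\right) + 219 = \left(-58 + i \sqrt{7}\right) + 219 = 161 + i \sqrt{7}$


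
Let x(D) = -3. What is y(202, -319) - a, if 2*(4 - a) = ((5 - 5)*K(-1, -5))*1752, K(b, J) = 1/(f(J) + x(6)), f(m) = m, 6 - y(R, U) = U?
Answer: 321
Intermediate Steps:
y(R, U) = 6 - U
K(b, J) = 1/(-3 + J) (K(b, J) = 1/(J - 3) = 1/(-3 + J))
a = 4 (a = 4 - (5 - 5)/(-3 - 5)*1752/2 = 4 - 0/(-8)*1752/2 = 4 - 0*(-⅛)*1752/2 = 4 - 0*1752 = 4 - ½*0 = 4 + 0 = 4)
y(202, -319) - a = (6 - 1*(-319)) - 1*4 = (6 + 319) - 4 = 325 - 4 = 321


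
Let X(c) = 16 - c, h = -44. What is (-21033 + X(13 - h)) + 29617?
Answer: 8543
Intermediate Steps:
(-21033 + X(13 - h)) + 29617 = (-21033 + (16 - (13 - 1*(-44)))) + 29617 = (-21033 + (16 - (13 + 44))) + 29617 = (-21033 + (16 - 1*57)) + 29617 = (-21033 + (16 - 57)) + 29617 = (-21033 - 41) + 29617 = -21074 + 29617 = 8543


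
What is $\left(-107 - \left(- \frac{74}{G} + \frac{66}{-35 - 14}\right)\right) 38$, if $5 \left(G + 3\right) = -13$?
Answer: $- \frac{221331}{49} \approx -4517.0$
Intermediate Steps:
$G = - \frac{28}{5}$ ($G = -3 + \frac{1}{5} \left(-13\right) = -3 - \frac{13}{5} = - \frac{28}{5} \approx -5.6$)
$\left(-107 - \left(- \frac{74}{G} + \frac{66}{-35 - 14}\right)\right) 38 = \left(-107 - \left(\frac{185}{14} + \frac{66}{-35 - 14}\right)\right) 38 = \left(-107 + \left(74 \left(- \frac{5}{28}\right) - \frac{66}{-49}\right)\right) 38 = \left(-107 - \frac{1163}{98}\right) 38 = \left(- \frac{11649}{98}\right) 38 = - \frac{221331}{49}$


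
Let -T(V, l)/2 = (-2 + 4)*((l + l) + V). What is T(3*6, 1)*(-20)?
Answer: 1600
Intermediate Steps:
T(V, l) = -8*l - 4*V (T(V, l) = -2*(-2 + 4)*((l + l) + V) = -4*(2*l + V) = -4*(V + 2*l) = -2*(2*V + 4*l) = -8*l - 4*V)
T(3*6, 1)*(-20) = (-8*1 - 12*6)*(-20) = (-8 - 4*18)*(-20) = (-8 - 72)*(-20) = -80*(-20) = 1600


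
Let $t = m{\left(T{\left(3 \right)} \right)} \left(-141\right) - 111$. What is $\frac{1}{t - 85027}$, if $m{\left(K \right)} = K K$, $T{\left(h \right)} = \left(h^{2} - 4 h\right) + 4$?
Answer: $- \frac{1}{85279} \approx -1.1726 \cdot 10^{-5}$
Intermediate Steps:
$T{\left(h \right)} = 4 + h^{2} - 4 h$
$m{\left(K \right)} = K^{2}$
$t = -252$ ($t = \left(4 + 3^{2} - 12\right)^{2} \left(-141\right) - 111 = \left(4 + 9 - 12\right)^{2} \left(-141\right) - 111 = 1^{2} \left(-141\right) - 111 = 1 \left(-141\right) - 111 = -141 - 111 = -252$)
$\frac{1}{t - 85027} = \frac{1}{-252 - 85027} = \frac{1}{-85279} = - \frac{1}{85279}$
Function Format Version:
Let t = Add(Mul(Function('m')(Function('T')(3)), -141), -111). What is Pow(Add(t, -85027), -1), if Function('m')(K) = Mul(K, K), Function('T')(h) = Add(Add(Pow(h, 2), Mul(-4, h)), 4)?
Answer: Rational(-1, 85279) ≈ -1.1726e-5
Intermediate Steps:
Function('T')(h) = Add(4, Pow(h, 2), Mul(-4, h))
Function('m')(K) = Pow(K, 2)
t = -252 (t = Add(Mul(Pow(Add(4, Pow(3, 2), Mul(-4, 3)), 2), -141), -111) = Add(Mul(Pow(Add(4, 9, -12), 2), -141), -111) = Add(Mul(Pow(1, 2), -141), -111) = Add(Mul(1, -141), -111) = Add(-141, -111) = -252)
Pow(Add(t, -85027), -1) = Pow(Add(-252, -85027), -1) = Pow(-85279, -1) = Rational(-1, 85279)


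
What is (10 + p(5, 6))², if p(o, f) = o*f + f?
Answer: 2116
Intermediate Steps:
p(o, f) = f + f*o (p(o, f) = f*o + f = f + f*o)
(10 + p(5, 6))² = (10 + 6*(1 + 5))² = (10 + 6*6)² = (10 + 36)² = 46² = 2116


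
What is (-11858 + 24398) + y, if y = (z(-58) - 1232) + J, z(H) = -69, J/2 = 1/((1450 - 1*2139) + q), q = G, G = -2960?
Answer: 41011109/3649 ≈ 11239.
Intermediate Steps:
q = -2960
J = -2/3649 (J = 2/((1450 - 1*2139) - 2960) = 2/((1450 - 2139) - 2960) = 2/(-689 - 2960) = 2/(-3649) = 2*(-1/3649) = -2/3649 ≈ -0.00054810)
y = -4747351/3649 (y = (-69 - 1232) - 2/3649 = -1301 - 2/3649 = -4747351/3649 ≈ -1301.0)
(-11858 + 24398) + y = (-11858 + 24398) - 4747351/3649 = 12540 - 4747351/3649 = 41011109/3649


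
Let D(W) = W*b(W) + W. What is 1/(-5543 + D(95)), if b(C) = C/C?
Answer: -1/5353 ≈ -0.00018681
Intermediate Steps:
b(C) = 1
D(W) = 2*W (D(W) = W*1 + W = W + W = 2*W)
1/(-5543 + D(95)) = 1/(-5543 + 2*95) = 1/(-5543 + 190) = 1/(-5353) = -1/5353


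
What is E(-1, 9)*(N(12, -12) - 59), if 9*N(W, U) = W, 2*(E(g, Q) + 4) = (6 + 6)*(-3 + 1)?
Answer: 2768/3 ≈ 922.67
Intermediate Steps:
E(g, Q) = -16 (E(g, Q) = -4 + ((6 + 6)*(-3 + 1))/2 = -4 + (12*(-2))/2 = -4 + (½)*(-24) = -4 - 12 = -16)
N(W, U) = W/9
E(-1, 9)*(N(12, -12) - 59) = -16*((⅑)*12 - 59) = -16*(4/3 - 59) = -16*(-173/3) = 2768/3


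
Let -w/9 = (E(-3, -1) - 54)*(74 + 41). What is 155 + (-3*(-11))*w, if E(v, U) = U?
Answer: 1878680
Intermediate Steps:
w = 56925 (w = -9*(-1 - 54)*(74 + 41) = -(-495)*115 = -9*(-6325) = 56925)
155 + (-3*(-11))*w = 155 - 3*(-11)*56925 = 155 + 33*56925 = 155 + 1878525 = 1878680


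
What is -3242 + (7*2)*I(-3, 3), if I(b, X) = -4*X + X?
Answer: -3368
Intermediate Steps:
I(b, X) = -3*X
-3242 + (7*2)*I(-3, 3) = -3242 + (7*2)*(-3*3) = -3242 + 14*(-9) = -3242 - 126 = -3368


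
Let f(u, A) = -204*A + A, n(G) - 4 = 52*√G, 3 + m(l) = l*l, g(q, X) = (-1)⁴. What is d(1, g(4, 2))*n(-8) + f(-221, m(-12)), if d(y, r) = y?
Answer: -28619 + 104*I*√2 ≈ -28619.0 + 147.08*I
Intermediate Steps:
g(q, X) = 1
m(l) = -3 + l² (m(l) = -3 + l*l = -3 + l²)
n(G) = 4 + 52*√G
f(u, A) = -203*A
d(1, g(4, 2))*n(-8) + f(-221, m(-12)) = 1*(4 + 52*√(-8)) - 203*(-3 + (-12)²) = 1*(4 + 52*(2*I*√2)) - 203*(-3 + 144) = 1*(4 + 104*I*√2) - 203*141 = (4 + 104*I*√2) - 28623 = -28619 + 104*I*√2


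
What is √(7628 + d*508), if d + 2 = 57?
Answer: 12*√247 ≈ 188.59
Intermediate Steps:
d = 55 (d = -2 + 57 = 55)
√(7628 + d*508) = √(7628 + 55*508) = √(7628 + 27940) = √35568 = 12*√247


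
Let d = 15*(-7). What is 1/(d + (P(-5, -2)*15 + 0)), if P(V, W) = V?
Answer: -1/180 ≈ -0.0055556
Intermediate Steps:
d = -105
1/(d + (P(-5, -2)*15 + 0)) = 1/(-105 + (-5*15 + 0)) = 1/(-105 + (-75 + 0)) = 1/(-105 - 75) = 1/(-180) = -1/180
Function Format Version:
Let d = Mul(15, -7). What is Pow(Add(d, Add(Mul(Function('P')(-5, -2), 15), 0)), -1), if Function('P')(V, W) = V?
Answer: Rational(-1, 180) ≈ -0.0055556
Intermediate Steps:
d = -105
Pow(Add(d, Add(Mul(Function('P')(-5, -2), 15), 0)), -1) = Pow(Add(-105, Add(Mul(-5, 15), 0)), -1) = Pow(Add(-105, Add(-75, 0)), -1) = Pow(Add(-105, -75), -1) = Pow(-180, -1) = Rational(-1, 180)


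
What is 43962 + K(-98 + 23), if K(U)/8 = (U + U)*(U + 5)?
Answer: 127962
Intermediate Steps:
K(U) = 16*U*(5 + U) (K(U) = 8*((U + U)*(U + 5)) = 8*((2*U)*(5 + U)) = 8*(2*U*(5 + U)) = 16*U*(5 + U))
43962 + K(-98 + 23) = 43962 + 16*(-98 + 23)*(5 + (-98 + 23)) = 43962 + 16*(-75)*(5 - 75) = 43962 + 16*(-75)*(-70) = 43962 + 84000 = 127962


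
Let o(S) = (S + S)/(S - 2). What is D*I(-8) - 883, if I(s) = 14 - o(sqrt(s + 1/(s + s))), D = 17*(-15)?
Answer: -793639/193 - 4080*I*sqrt(129)/193 ≈ -4112.1 - 240.1*I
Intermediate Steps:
D = -255
o(S) = 2*S/(-2 + S) (o(S) = (2*S)/(-2 + S) = 2*S/(-2 + S))
I(s) = 14 - 2*sqrt(s + 1/(2*s))/(-2 + sqrt(s + 1/(2*s))) (I(s) = 14 - 2*sqrt(s + 1/(s + s))/(-2 + sqrt(s + 1/(s + s))) = 14 - 2*sqrt(s + 1/(2*s))/(-2 + sqrt(s + 1/(2*s))))
D*I(-8) - 883 = -255*(-56 + 12*sqrt(2/(-8) + 4*(-8)))/(-4 + sqrt(2)*sqrt(1/(-8) + 2*(-8))) - 883 = -255*(-56 + 12*sqrt(2*(-1/8) - 32))/(-4 + sqrt(2)*sqrt(-1/8 - 16)) - 883 = -255*(-56 + 12*sqrt(-1/4 - 32))/(-4 + sqrt(2)*sqrt(-129/8)) - 883 = -255*(-56 + 12*sqrt(-129/4))/(-4 + sqrt(2)*(I*sqrt(258)/4)) - 883 = -255*(-56 + 12*(I*sqrt(129)/2))/(-4 + I*sqrt(129)/2) - 883 = -255*(-56 + 6*I*sqrt(129))/(-4 + I*sqrt(129)/2) - 883 = -883 - 255*(-56 + 6*I*sqrt(129))/(-4 + I*sqrt(129)/2)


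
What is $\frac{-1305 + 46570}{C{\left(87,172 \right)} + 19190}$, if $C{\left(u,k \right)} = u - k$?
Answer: $\frac{9053}{3821} \approx 2.3693$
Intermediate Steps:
$\frac{-1305 + 46570}{C{\left(87,172 \right)} + 19190} = \frac{-1305 + 46570}{\left(87 - 172\right) + 19190} = \frac{45265}{\left(87 - 172\right) + 19190} = \frac{45265}{-85 + 19190} = \frac{45265}{19105} = 45265 \cdot \frac{1}{19105} = \frac{9053}{3821}$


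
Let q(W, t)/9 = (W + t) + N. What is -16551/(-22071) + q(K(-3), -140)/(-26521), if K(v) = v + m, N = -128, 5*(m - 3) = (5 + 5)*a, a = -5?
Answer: 164723571/195114997 ≈ 0.84424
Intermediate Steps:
m = -7 (m = 3 + ((5 + 5)*(-5))/5 = 3 + (10*(-5))/5 = 3 + (⅕)*(-50) = 3 - 10 = -7)
K(v) = -7 + v (K(v) = v - 7 = -7 + v)
q(W, t) = -1152 + 9*W + 9*t (q(W, t) = 9*((W + t) - 128) = 9*(-128 + W + t) = -1152 + 9*W + 9*t)
-16551/(-22071) + q(K(-3), -140)/(-26521) = -16551/(-22071) + (-1152 + 9*(-7 - 3) + 9*(-140))/(-26521) = -16551*(-1/22071) + (-1152 + 9*(-10) - 1260)*(-1/26521) = 5517/7357 + (-1152 - 90 - 1260)*(-1/26521) = 5517/7357 - 2502*(-1/26521) = 5517/7357 + 2502/26521 = 164723571/195114997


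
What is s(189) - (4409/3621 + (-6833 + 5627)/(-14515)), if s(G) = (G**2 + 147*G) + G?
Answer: 3347560240234/52558815 ≈ 63692.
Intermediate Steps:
s(G) = G**2 + 148*G
s(189) - (4409/3621 + (-6833 + 5627)/(-14515)) = 189*(148 + 189) - (4409/3621 + (-6833 + 5627)/(-14515)) = 189*337 - (4409*(1/3621) - 1206*(-1/14515)) = 63693 - (4409/3621 + 1206/14515) = 63693 - 1*68363561/52558815 = 63693 - 68363561/52558815 = 3347560240234/52558815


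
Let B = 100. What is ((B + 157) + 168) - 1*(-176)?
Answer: 601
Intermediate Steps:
((B + 157) + 168) - 1*(-176) = ((100 + 157) + 168) - 1*(-176) = (257 + 168) + 176 = 425 + 176 = 601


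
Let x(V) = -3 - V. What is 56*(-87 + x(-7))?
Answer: -4648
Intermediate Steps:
56*(-87 + x(-7)) = 56*(-87 + (-3 - 1*(-7))) = 56*(-87 + (-3 + 7)) = 56*(-87 + 4) = 56*(-83) = -4648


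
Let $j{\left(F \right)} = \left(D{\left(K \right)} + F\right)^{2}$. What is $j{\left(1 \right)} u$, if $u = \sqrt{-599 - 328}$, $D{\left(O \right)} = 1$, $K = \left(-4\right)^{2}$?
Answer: $12 i \sqrt{103} \approx 121.79 i$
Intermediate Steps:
$K = 16$
$u = 3 i \sqrt{103}$ ($u = \sqrt{-927} = 3 i \sqrt{103} \approx 30.447 i$)
$j{\left(F \right)} = \left(1 + F\right)^{2}$
$j{\left(1 \right)} u = \left(1 + 1\right)^{2} \cdot 3 i \sqrt{103} = 2^{2} \cdot 3 i \sqrt{103} = 4 \cdot 3 i \sqrt{103} = 12 i \sqrt{103}$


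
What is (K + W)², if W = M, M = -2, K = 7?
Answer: 25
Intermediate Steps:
W = -2
(K + W)² = (7 - 2)² = 5² = 25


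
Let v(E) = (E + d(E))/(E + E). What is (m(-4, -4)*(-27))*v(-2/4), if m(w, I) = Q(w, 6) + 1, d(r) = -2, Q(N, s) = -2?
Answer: 135/2 ≈ 67.500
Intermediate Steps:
v(E) = (-2 + E)/(2*E) (v(E) = (E - 2)/(E + E) = (-2 + E)/((2*E)) = (-2 + E)*(1/(2*E)) = (-2 + E)/(2*E))
m(w, I) = -1 (m(w, I) = -2 + 1 = -1)
(m(-4, -4)*(-27))*v(-2/4) = (-1*(-27))*((-2 - 2/4)/(2*((-2/4)))) = 27*((-2 - 2*¼)/(2*((-2*¼)))) = 27*((-2 - ½)/(2*(-½))) = 27*((½)*(-2)*(-5/2)) = 27*(5/2) = 135/2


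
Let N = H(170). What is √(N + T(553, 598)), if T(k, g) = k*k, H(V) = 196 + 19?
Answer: 2*√76506 ≈ 553.19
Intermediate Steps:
H(V) = 215
T(k, g) = k²
N = 215
√(N + T(553, 598)) = √(215 + 553²) = √(215 + 305809) = √306024 = 2*√76506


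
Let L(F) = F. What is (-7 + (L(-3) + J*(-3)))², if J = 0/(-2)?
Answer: 100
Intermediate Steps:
J = 0 (J = 0*(-½) = 0)
(-7 + (L(-3) + J*(-3)))² = (-7 + (-3 + 0*(-3)))² = (-7 + (-3 + 0))² = (-7 - 3)² = (-10)² = 100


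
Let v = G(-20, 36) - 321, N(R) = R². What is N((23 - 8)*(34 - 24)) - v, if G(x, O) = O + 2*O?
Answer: 22713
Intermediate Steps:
G(x, O) = 3*O
v = -213 (v = 3*36 - 321 = 108 - 321 = -213)
N((23 - 8)*(34 - 24)) - v = ((23 - 8)*(34 - 24))² - 1*(-213) = (15*10)² + 213 = 150² + 213 = 22500 + 213 = 22713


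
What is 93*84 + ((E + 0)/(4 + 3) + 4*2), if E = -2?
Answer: 54738/7 ≈ 7819.7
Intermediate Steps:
93*84 + ((E + 0)/(4 + 3) + 4*2) = 93*84 + ((-2 + 0)/(4 + 3) + 4*2) = 7812 + (-2/7 + 8) = 7812 + 54/7 = 54738/7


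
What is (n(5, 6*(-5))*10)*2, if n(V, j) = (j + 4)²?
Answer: 13520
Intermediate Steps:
n(V, j) = (4 + j)²
(n(5, 6*(-5))*10)*2 = ((4 + 6*(-5))²*10)*2 = ((4 - 30)²*10)*2 = ((-26)²*10)*2 = (676*10)*2 = 6760*2 = 13520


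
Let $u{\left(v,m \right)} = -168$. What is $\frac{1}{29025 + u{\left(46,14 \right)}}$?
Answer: $\frac{1}{28857} \approx 3.4654 \cdot 10^{-5}$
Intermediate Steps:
$\frac{1}{29025 + u{\left(46,14 \right)}} = \frac{1}{29025 - 168} = \frac{1}{28857}$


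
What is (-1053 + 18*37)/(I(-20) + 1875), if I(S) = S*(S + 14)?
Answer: -129/665 ≈ -0.19398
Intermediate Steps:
I(S) = S*(14 + S)
(-1053 + 18*37)/(I(-20) + 1875) = (-1053 + 18*37)/(-20*(14 - 20) + 1875) = (-1053 + 666)/(-20*(-6) + 1875) = -387/(120 + 1875) = -387/1995 = -387*1/1995 = -129/665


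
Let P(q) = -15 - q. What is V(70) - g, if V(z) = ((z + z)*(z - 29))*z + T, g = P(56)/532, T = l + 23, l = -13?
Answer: 213762991/532 ≈ 4.0181e+5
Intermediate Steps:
T = 10 (T = -13 + 23 = 10)
g = -71/532 (g = (-15 - 1*56)/532 = (-15 - 56)*(1/532) = -71*1/532 = -71/532 ≈ -0.13346)
V(z) = 10 + 2*z²*(-29 + z) (V(z) = ((z + z)*(z - 29))*z + 10 = ((2*z)*(-29 + z))*z + 10 = (2*z*(-29 + z))*z + 10 = 2*z²*(-29 + z) + 10 = 10 + 2*z²*(-29 + z))
V(70) - g = (10 - 58*70² + 2*70³) - 1*(-71/532) = (10 - 58*4900 + 2*343000) + 71/532 = (10 - 284200 + 686000) + 71/532 = 401810 + 71/532 = 213762991/532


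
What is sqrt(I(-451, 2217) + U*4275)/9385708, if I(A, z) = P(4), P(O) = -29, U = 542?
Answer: sqrt(2317021)/9385708 ≈ 0.00016218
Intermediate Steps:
I(A, z) = -29
sqrt(I(-451, 2217) + U*4275)/9385708 = sqrt(-29 + 542*4275)/9385708 = sqrt(-29 + 2317050)*(1/9385708) = sqrt(2317021)*(1/9385708) = sqrt(2317021)/9385708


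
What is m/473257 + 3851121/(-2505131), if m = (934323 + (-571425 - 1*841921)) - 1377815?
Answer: -6474192406875/1185570781667 ≈ -5.4608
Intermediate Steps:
m = -1856838 (m = (934323 + (-571425 - 841921)) - 1377815 = (934323 - 1413346) - 1377815 = -479023 - 1377815 = -1856838)
m/473257 + 3851121/(-2505131) = -1856838/473257 + 3851121/(-2505131) = -1856838*1/473257 + 3851121*(-1/2505131) = -1856838/473257 - 3851121/2505131 = -6474192406875/1185570781667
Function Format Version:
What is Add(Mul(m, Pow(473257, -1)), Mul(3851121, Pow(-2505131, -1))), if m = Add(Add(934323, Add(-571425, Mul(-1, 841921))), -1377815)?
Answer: Rational(-6474192406875, 1185570781667) ≈ -5.4608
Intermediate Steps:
m = -1856838 (m = Add(Add(934323, Add(-571425, -841921)), -1377815) = Add(Add(934323, -1413346), -1377815) = Add(-479023, -1377815) = -1856838)
Add(Mul(m, Pow(473257, -1)), Mul(3851121, Pow(-2505131, -1))) = Add(Mul(-1856838, Pow(473257, -1)), Mul(3851121, Pow(-2505131, -1))) = Add(Mul(-1856838, Rational(1, 473257)), Mul(3851121, Rational(-1, 2505131))) = Add(Rational(-1856838, 473257), Rational(-3851121, 2505131)) = Rational(-6474192406875, 1185570781667)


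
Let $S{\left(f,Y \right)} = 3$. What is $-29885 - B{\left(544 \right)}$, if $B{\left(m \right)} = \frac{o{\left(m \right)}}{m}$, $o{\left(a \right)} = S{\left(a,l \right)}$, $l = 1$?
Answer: $- \frac{16257443}{544} \approx -29885.0$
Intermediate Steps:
$o{\left(a \right)} = 3$
$B{\left(m \right)} = \frac{3}{m}$
$-29885 - B{\left(544 \right)} = -29885 - \frac{3}{544} = - \frac{16257443}{544}$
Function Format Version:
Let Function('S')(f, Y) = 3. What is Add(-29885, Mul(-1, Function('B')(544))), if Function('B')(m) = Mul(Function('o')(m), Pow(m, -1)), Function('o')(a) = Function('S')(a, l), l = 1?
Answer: Rational(-16257443, 544) ≈ -29885.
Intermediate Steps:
Function('o')(a) = 3
Function('B')(m) = Mul(3, Pow(m, -1))
Add(-29885, Mul(-1, Function('B')(544))) = Add(-29885, Mul(-1, Mul(3, Pow(544, -1)))) = Add(-29885, Mul(-1, Mul(3, Rational(1, 544)))) = Add(-29885, Mul(-1, Rational(3, 544))) = Add(-29885, Rational(-3, 544)) = Rational(-16257443, 544)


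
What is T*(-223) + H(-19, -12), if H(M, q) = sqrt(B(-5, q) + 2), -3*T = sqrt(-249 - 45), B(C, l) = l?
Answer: I*(sqrt(10) + 1561*sqrt(6)/3) ≈ 1277.7*I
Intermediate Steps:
T = -7*I*sqrt(6)/3 (T = -sqrt(-249 - 45)/3 = -7*I*sqrt(6)/3 ≈ -5.7155*I)
H(M, q) = sqrt(2 + q) (H(M, q) = sqrt(q + 2) = sqrt(2 + q))
T*(-223) + H(-19, -12) = -7*I*sqrt(6)/3*(-223) + sqrt(2 - 12) = 1561*I*sqrt(6)/3 + sqrt(-10) = 1561*I*sqrt(6)/3 + I*sqrt(10) = I*sqrt(10) + 1561*I*sqrt(6)/3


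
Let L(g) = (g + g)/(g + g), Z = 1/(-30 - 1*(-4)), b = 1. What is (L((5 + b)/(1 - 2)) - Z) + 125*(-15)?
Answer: -48723/26 ≈ -1874.0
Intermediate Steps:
Z = -1/26 (Z = 1/(-30 + 4) = 1/(-26) = -1/26 ≈ -0.038462)
L(g) = 1 (L(g) = (2*g)/((2*g)) = (2*g)*(1/(2*g)) = 1)
(L((5 + b)/(1 - 2)) - Z) + 125*(-15) = (1 - 1*(-1/26)) + 125*(-15) = (1 + 1/26) - 1875 = 27/26 - 1875 = -48723/26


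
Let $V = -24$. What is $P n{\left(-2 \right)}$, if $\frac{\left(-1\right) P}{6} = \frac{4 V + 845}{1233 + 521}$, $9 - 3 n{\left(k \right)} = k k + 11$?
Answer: $\frac{4494}{877} \approx 5.1243$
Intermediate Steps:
$n{\left(k \right)} = - \frac{2}{3} - \frac{k^{2}}{3}$ ($n{\left(k \right)} = 3 - \frac{k k + 11}{3} = 3 - \frac{k^{2} + 11}{3} = 3 - \frac{11 + k^{2}}{3} = 3 - \left(\frac{11}{3} + \frac{k^{2}}{3}\right) = - \frac{2}{3} - \frac{k^{2}}{3}$)
$P = - \frac{2247}{877}$ ($P = - 6 \frac{4 \left(-24\right) + 845}{1233 + 521} = - 6 \frac{-96 + 845}{1754} = - 6 \cdot 749 \cdot \frac{1}{1754} = \left(-6\right) \frac{749}{1754} = - \frac{2247}{877} \approx -2.5621$)
$P n{\left(-2 \right)} = - \frac{2247 \left(- \frac{2}{3} - \frac{\left(-2\right)^{2}}{3}\right)}{877} = - \frac{2247 \left(- \frac{2}{3} - \frac{4}{3}\right)}{877} = \left(- \frac{2247}{877}\right) \left(-2\right) = \frac{4494}{877}$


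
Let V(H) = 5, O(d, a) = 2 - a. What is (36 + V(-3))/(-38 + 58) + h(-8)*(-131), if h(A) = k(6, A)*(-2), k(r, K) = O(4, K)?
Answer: 52441/20 ≈ 2622.1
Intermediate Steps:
k(r, K) = 2 - K
h(A) = -4 + 2*A (h(A) = (2 - A)*(-2) = -4 + 2*A)
(36 + V(-3))/(-38 + 58) + h(-8)*(-131) = (36 + 5)/(-38 + 58) + (-4 + 2*(-8))*(-131) = 41/20 + (-4 - 16)*(-131) = 41*(1/20) - 20*(-131) = 41/20 + 2620 = 52441/20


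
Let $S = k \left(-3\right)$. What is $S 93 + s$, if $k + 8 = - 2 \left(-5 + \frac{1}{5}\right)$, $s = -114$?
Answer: $- \frac{2802}{5} \approx -560.4$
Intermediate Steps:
$k = \frac{8}{5}$ ($k = -8 - 2 \left(-5 + \frac{1}{5}\right) = -8 - - \frac{48}{5} = -8 + \frac{48}{5} = \frac{8}{5} \approx 1.6$)
$S = - \frac{24}{5}$ ($S = \frac{8}{5} \left(-3\right) = - \frac{24}{5} \approx -4.8$)
$S 93 + s = \left(- \frac{24}{5}\right) 93 - 114 = - \frac{2232}{5} - 114 = - \frac{2802}{5}$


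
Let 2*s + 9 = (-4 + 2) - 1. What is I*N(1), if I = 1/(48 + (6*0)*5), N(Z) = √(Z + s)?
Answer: I*√5/48 ≈ 0.046585*I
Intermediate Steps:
s = -6 (s = -9/2 + ((-4 + 2) - 1)/2 = -9/2 + (-2 - 1)/2 = -9/2 + (½)*(-3) = -9/2 - 3/2 = -6)
N(Z) = √(-6 + Z) (N(Z) = √(Z - 6) = √(-6 + Z))
I = 1/48 (I = 1/(48 + 0*5) = 1/(48 + 0) = 1/48 ≈ 0.020833)
I*N(1) = √(-6 + 1)/48 = √(-5)/48 = (I*√5)/48 = I*√5/48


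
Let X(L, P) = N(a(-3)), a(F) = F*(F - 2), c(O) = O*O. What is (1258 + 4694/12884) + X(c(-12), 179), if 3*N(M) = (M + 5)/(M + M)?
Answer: 72970331/57978 ≈ 1258.6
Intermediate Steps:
c(O) = O**2
a(F) = F*(-2 + F)
N(M) = (5 + M)/(6*M) (N(M) = ((M + 5)/(M + M))/3 = ((5 + M)/((2*M)))/3 = ((5 + M)*(1/(2*M)))/3 = ((5 + M)/(2*M))/3 = (5 + M)/(6*M))
X(L, P) = 2/9 (X(L, P) = (5 - 3*(-2 - 3))/(6*((-3*(-2 - 3)))) = (5 - 3*(-5))/(6*((-3*(-5)))) = (1/6)*(5 + 15)/15 = (1/6)*(1/15)*20 = 2/9)
(1258 + 4694/12884) + X(c(-12), 179) = (1258 + 4694/12884) + 2/9 = (1258 + 4694*(1/12884)) + 2/9 = (1258 + 2347/6442) + 2/9 = 8106383/6442 + 2/9 = 72970331/57978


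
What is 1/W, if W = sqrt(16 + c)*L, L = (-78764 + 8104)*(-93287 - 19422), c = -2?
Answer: sqrt(14)/111496251160 ≈ 3.3559e-11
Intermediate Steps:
L = 7964017940 (L = -70660*(-112709) = 7964017940)
W = 7964017940*sqrt(14) (W = sqrt(16 - 2)*7964017940 = sqrt(14)*7964017940 = 7964017940*sqrt(14) ≈ 2.9799e+10)
1/W = 1/(7964017940*sqrt(14)) = sqrt(14)/111496251160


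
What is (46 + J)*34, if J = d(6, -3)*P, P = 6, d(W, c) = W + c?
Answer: 2176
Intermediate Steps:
J = 18 (J = (6 - 3)*6 = 3*6 = 18)
(46 + J)*34 = (46 + 18)*34 = 64*34 = 2176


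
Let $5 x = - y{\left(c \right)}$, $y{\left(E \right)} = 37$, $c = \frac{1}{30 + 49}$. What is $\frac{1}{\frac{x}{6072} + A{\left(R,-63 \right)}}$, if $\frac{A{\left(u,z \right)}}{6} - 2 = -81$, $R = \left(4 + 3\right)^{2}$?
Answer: $- \frac{30360}{14390677} \approx -0.0021097$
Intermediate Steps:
$c = \frac{1}{79} \approx 0.012658$
$R = 49$ ($R = 7^{2} = 49$)
$A{\left(u,z \right)} = -474$ ($A{\left(u,z \right)} = 12 + 6 \left(-81\right) = 12 - 486 = -474$)
$x = - \frac{37}{5}$ ($x = \frac{\left(-1\right) 37}{5} = \frac{1}{5} \left(-37\right) = - \frac{37}{5} \approx -7.4$)
$\frac{1}{\frac{x}{6072} + A{\left(R,-63 \right)}} = \frac{1}{- \frac{37}{5 \cdot 6072} - 474} = \frac{1}{\left(- \frac{37}{5}\right) \frac{1}{6072} - 474} = \frac{1}{- \frac{37}{30360} - 474} = \frac{1}{- \frac{14390677}{30360}} = - \frac{30360}{14390677}$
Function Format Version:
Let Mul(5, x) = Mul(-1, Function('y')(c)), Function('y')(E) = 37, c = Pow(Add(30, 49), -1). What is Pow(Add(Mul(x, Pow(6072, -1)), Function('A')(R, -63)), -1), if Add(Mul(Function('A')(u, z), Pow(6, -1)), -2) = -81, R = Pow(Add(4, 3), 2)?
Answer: Rational(-30360, 14390677) ≈ -0.0021097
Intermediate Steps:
c = Rational(1, 79) (c = Pow(79, -1) = Rational(1, 79) ≈ 0.012658)
R = 49 (R = Pow(7, 2) = 49)
Function('A')(u, z) = -474 (Function('A')(u, z) = Add(12, Mul(6, -81)) = Add(12, -486) = -474)
x = Rational(-37, 5) (x = Mul(Rational(1, 5), Mul(-1, 37)) = Mul(Rational(1, 5), -37) = Rational(-37, 5) ≈ -7.4000)
Pow(Add(Mul(x, Pow(6072, -1)), Function('A')(R, -63)), -1) = Pow(Add(Mul(Rational(-37, 5), Pow(6072, -1)), -474), -1) = Pow(Add(Mul(Rational(-37, 5), Rational(1, 6072)), -474), -1) = Pow(Add(Rational(-37, 30360), -474), -1) = Pow(Rational(-14390677, 30360), -1) = Rational(-30360, 14390677)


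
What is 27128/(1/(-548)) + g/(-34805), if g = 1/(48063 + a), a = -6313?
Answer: -21602123925160001/1453108750 ≈ -1.4866e+7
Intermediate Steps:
g = 1/41750 (g = 1/(48063 - 6313) = 1/41750 ≈ 2.3952e-5)
27128/(1/(-548)) + g/(-34805) = 27128/(1/(-548)) + (1/41750)/(-34805) = 27128/(-1/548) + (1/41750)*(-1/34805) = 27128*(-548) - 1/1453108750 = -14866144 - 1/1453108750 = -21602123925160001/1453108750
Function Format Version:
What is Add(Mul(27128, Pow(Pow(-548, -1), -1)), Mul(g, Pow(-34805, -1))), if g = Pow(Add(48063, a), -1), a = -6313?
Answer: Rational(-21602123925160001, 1453108750) ≈ -1.4866e+7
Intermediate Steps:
g = Rational(1, 41750) (g = Pow(Add(48063, -6313), -1) = Pow(41750, -1) = Rational(1, 41750) ≈ 2.3952e-5)
Add(Mul(27128, Pow(Pow(-548, -1), -1)), Mul(g, Pow(-34805, -1))) = Add(Mul(27128, Pow(Pow(-548, -1), -1)), Mul(Rational(1, 41750), Pow(-34805, -1))) = Add(Mul(27128, Pow(Rational(-1, 548), -1)), Mul(Rational(1, 41750), Rational(-1, 34805))) = Add(Mul(27128, -548), Rational(-1, 1453108750)) = Add(-14866144, Rational(-1, 1453108750)) = Rational(-21602123925160001, 1453108750)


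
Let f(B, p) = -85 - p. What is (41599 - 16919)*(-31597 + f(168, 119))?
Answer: -784848680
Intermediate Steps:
(41599 - 16919)*(-31597 + f(168, 119)) = (41599 - 16919)*(-31597 + (-85 - 1*119)) = 24680*(-31597 + (-85 - 119)) = 24680*(-31597 - 204) = 24680*(-31801) = -784848680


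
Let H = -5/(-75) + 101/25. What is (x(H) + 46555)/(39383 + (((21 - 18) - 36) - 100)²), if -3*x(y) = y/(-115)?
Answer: 1204610933/1476738000 ≈ 0.81572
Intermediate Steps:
H = 308/75 (H = -5*(-1/75) + 101*(1/25) = 1/15 + 101/25 = 308/75 ≈ 4.1067)
x(y) = y/345 (x(y) = -y/(3*(-115)) = -y*(-1)/(3*115) = -(-1)*y/345 = y/345)
(x(H) + 46555)/(39383 + (((21 - 18) - 36) - 100)²) = ((1/345)*(308/75) + 46555)/(39383 + (((21 - 18) - 36) - 100)²) = (308/25875 + 46555)/(39383 + ((3 - 36) - 100)²) = 1204610933/(25875*(39383 + (-33 - 100)²)) = 1204610933/(25875*(39383 + (-133)²)) = 1204610933/(25875*(39383 + 17689)) = (1204610933/25875)/57072 = (1204610933/25875)*(1/57072) = 1204610933/1476738000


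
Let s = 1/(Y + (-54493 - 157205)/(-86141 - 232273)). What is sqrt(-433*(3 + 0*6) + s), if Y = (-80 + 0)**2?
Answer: 2*I*sqrt(37469775471704324021)/339676883 ≈ 36.042*I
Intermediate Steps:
Y = 6400 (Y = (-80)**2 = 6400)
s = 53069/339676883 (s = 1/(6400 + (-54493 - 157205)/(-86141 - 232273)) = 1/(6400 - 211698/(-318414)) = 1/(6400 - 211698*(-1/318414)) = 1/(6400 + 35283/53069) = 1/(339676883/53069) = 53069/339676883 ≈ 0.00015623)
sqrt(-433*(3 + 0*6) + s) = sqrt(-433*(3 + 0*6) + 53069/339676883) = sqrt(-433*(3 + 0) + 53069/339676883) = sqrt(-433*3 + 53069/339676883) = sqrt(-1299 + 53069/339676883) = sqrt(-441240217948/339676883) = 2*I*sqrt(37469775471704324021)/339676883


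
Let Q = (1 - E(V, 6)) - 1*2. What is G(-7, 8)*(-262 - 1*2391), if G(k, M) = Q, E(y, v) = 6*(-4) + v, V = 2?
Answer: -45101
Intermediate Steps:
E(y, v) = -24 + v
Q = 17 (Q = (1 - (-24 + 6)) - 1*2 = (1 - 1*(-18)) - 2 = (1 + 18) - 2 = 19 - 2 = 17)
G(k, M) = 17
G(-7, 8)*(-262 - 1*2391) = 17*(-262 - 1*2391) = 17*(-262 - 2391) = 17*(-2653) = -45101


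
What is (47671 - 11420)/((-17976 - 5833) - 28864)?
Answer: -36251/52673 ≈ -0.68823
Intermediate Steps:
(47671 - 11420)/((-17976 - 5833) - 28864) = 36251/(-23809 - 28864) = 36251/(-52673) = 36251*(-1/52673) = -36251/52673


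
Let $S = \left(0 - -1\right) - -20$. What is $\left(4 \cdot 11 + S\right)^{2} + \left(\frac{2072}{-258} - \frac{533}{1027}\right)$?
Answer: $\frac{42969842}{10191} \approx 4216.5$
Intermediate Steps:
$S = 21$ ($S = \left(0 + 1\right) + 20 = 1 + 20 = 21$)
$\left(4 \cdot 11 + S\right)^{2} + \left(\frac{2072}{-258} - \frac{533}{1027}\right) = \left(4 \cdot 11 + 21\right)^{2} + \left(\frac{2072}{-258} - \frac{533}{1027}\right) = \left(44 + 21\right)^{2} + \left(2072 \left(- \frac{1}{258}\right) - \frac{41}{79}\right) = 65^{2} - \frac{87133}{10191} = 4225 - \frac{87133}{10191} = \frac{42969842}{10191}$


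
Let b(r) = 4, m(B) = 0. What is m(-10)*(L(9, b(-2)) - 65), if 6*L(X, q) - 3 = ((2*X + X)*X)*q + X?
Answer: 0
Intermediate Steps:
L(X, q) = ½ + X/6 + q*X²/2 (L(X, q) = ½ + (((2*X + X)*X)*q + X)/6 = ½ + (((3*X)*X)*q + X)/6 = ½ + ((3*X²)*q + X)/6 = ½ + (3*q*X² + X)/6 = ½ + (X + 3*q*X²)/6 = ½ + (X/6 + q*X²/2) = ½ + X/6 + q*X²/2)
m(-10)*(L(9, b(-2)) - 65) = 0*((½ + (⅙)*9 + (½)*4*9²) - 65) = 0*((½ + 3/2 + (½)*4*81) - 65) = 0*((½ + 3/2 + 162) - 65) = 0*(164 - 65) = 0*99 = 0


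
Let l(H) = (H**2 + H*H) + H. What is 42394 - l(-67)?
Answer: 33483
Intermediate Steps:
l(H) = H + 2*H**2 (l(H) = (H**2 + H**2) + H = 2*H**2 + H = H + 2*H**2)
42394 - l(-67) = 42394 - (-67)*(1 + 2*(-67)) = 42394 - (-67)*(1 - 134) = 42394 - (-67)*(-133) = 42394 - 1*8911 = 42394 - 8911 = 33483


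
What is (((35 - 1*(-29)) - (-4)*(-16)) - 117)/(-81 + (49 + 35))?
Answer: -39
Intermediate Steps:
(((35 - 1*(-29)) - (-4)*(-16)) - 117)/(-81 + (49 + 35)) = (((35 + 29) - 1*64) - 117)/(-81 + 84) = ((64 - 64) - 117)/3 = (0 - 117)/3 = (1/3)*(-117) = -39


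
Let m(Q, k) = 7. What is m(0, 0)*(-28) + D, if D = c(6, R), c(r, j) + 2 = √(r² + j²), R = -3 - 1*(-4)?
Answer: -198 + √37 ≈ -191.92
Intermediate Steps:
R = 1 (R = -3 + 4 = 1)
c(r, j) = -2 + √(j² + r²) (c(r, j) = -2 + √(r² + j²) = -2 + √(j² + r²))
D = -2 + √37 (D = -2 + √(1² + 6²) = -2 + √(1 + 36) = -2 + √37 ≈ 4.0828)
m(0, 0)*(-28) + D = 7*(-28) + (-2 + √37) = -196 + (-2 + √37) = -198 + √37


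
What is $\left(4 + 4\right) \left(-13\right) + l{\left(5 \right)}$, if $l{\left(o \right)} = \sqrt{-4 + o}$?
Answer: $-103$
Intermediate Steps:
$\left(4 + 4\right) \left(-13\right) + l{\left(5 \right)} = \left(4 + 4\right) \left(-13\right) + \sqrt{-4 + 5} = 8 \left(-13\right) + \sqrt{1} = -104 + 1 = -103$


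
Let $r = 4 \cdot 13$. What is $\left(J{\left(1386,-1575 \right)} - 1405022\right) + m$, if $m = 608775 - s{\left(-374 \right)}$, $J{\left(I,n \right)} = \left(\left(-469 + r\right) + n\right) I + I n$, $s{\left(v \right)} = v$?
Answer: $-5739735$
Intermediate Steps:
$r = 52$
$J{\left(I,n \right)} = I n + I \left(-417 + n\right)$ ($J{\left(I,n \right)} = \left(\left(-469 + 52\right) + n\right) I + I n = \left(-417 + n\right) I + I n = I \left(-417 + n\right) + I n = I n + I \left(-417 + n\right)$)
$m = 609149$ ($m = 608775 - -374 = 608775 + 374 = 609149$)
$\left(J{\left(1386,-1575 \right)} - 1405022\right) + m = \left(1386 \left(-417 + 2 \left(-1575\right)\right) - 1405022\right) + 609149 = \left(1386 \left(-417 - 3150\right) - 1405022\right) + 609149 = \left(1386 \left(-3567\right) - 1405022\right) + 609149 = \left(-4943862 - 1405022\right) + 609149 = -6348884 + 609149 = -5739735$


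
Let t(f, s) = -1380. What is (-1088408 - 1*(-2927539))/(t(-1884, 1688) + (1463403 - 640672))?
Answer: 1839131/821351 ≈ 2.2392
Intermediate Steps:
(-1088408 - 1*(-2927539))/(t(-1884, 1688) + (1463403 - 640672)) = (-1088408 - 1*(-2927539))/(-1380 + (1463403 - 640672)) = (-1088408 + 2927539)/(-1380 + 822731) = 1839131/821351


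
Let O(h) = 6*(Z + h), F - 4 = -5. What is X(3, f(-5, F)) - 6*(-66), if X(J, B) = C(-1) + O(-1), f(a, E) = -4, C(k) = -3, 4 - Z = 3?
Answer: 393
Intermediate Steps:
Z = 1 (Z = 4 - 1*3 = 4 - 3 = 1)
F = -1 (F = 4 - 5 = -1)
O(h) = 6 + 6*h (O(h) = 6*(1 + h) = 6 + 6*h)
X(J, B) = -3 (X(J, B) = -3 + (6 + 6*(-1)) = -3 + (6 - 6) = -3 + 0 = -3)
X(3, f(-5, F)) - 6*(-66) = -3 - 6*(-66) = -3 + 396 = 393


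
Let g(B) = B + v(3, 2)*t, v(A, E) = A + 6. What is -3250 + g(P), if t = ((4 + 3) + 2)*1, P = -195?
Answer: -3364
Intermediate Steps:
v(A, E) = 6 + A
t = 9 (t = (7 + 2)*1 = 9*1 = 9)
g(B) = 81 + B (g(B) = B + (6 + 3)*9 = B + 9*9 = B + 81 = 81 + B)
-3250 + g(P) = -3250 + (81 - 195) = -3250 - 114 = -3364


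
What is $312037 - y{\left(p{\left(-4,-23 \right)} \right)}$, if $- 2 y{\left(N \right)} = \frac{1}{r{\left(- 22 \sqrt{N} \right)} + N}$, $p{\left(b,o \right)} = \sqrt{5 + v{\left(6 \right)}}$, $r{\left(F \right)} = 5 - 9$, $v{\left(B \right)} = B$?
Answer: $\frac{1560183}{5} - \frac{\sqrt{11}}{10} \approx 3.1204 \cdot 10^{5}$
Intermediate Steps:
$r{\left(F \right)} = -4$ ($r{\left(F \right)} = 5 - 9 = -4$)
$p{\left(b,o \right)} = \sqrt{11}$ ($p{\left(b,o \right)} = \sqrt{5 + 6} = \sqrt{11}$)
$y{\left(N \right)} = - \frac{1}{2 \left(-4 + N\right)}$
$312037 - y{\left(p{\left(-4,-23 \right)} \right)} = 312037 - - \frac{1}{-8 + 2 \sqrt{11}} = 312037 + \frac{1}{-8 + 2 \sqrt{11}}$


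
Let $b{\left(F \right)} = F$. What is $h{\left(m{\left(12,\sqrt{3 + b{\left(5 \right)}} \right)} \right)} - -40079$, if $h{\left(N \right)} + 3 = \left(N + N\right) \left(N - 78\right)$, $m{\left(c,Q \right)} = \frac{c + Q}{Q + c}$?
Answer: $39922$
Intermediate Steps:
$m{\left(c,Q \right)} = 1$ ($m{\left(c,Q \right)} = \frac{Q + c}{Q + c} = 1$)
$h{\left(N \right)} = -3 + 2 N \left(-78 + N\right)$ ($h{\left(N \right)} = -3 + \left(N + N\right) \left(N - 78\right) = -3 + 2 N \left(-78 + N\right)$)
$h{\left(m{\left(12,\sqrt{3 + b{\left(5 \right)}} \right)} \right)} - -40079 = \left(-3 - 156 + 2 \cdot 1^{2}\right) - -40079 = \left(-3 - 156 + 2 \cdot 1\right) + 40079 = \left(-3 - 156 + 2\right) + 40079 = -157 + 40079 = 39922$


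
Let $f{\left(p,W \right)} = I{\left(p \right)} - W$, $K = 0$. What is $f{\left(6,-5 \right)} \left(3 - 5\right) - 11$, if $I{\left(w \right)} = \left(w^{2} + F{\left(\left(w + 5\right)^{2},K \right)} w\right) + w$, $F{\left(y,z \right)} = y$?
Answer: $-1557$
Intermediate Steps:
$I{\left(w \right)} = w + w^{2} + w \left(5 + w\right)^{2}$ ($I{\left(w \right)} = \left(w^{2} + \left(w + 5\right)^{2} w\right) + w = \left(w^{2} + \left(5 + w\right)^{2} w\right) + w = \left(w^{2} + w \left(5 + w\right)^{2}\right) + w = w + w^{2} + w \left(5 + w\right)^{2}$)
$f{\left(p,W \right)} = - W + p \left(1 + p + \left(5 + p\right)^{2}\right)$ ($f{\left(p,W \right)} = p \left(1 + p + \left(5 + p\right)^{2}\right) - W = - W + p \left(1 + p + \left(5 + p\right)^{2}\right)$)
$f{\left(6,-5 \right)} \left(3 - 5\right) - 11 = \left(\left(-1\right) \left(-5\right) + 6 \left(1 + 6 + \left(5 + 6\right)^{2}\right)\right) \left(3 - 5\right) - 11 = \left(5 + 6 \left(1 + 6 + 11^{2}\right)\right) \left(3 - 5\right) - 11 = \left(5 + 6 \left(1 + 6 + 121\right)\right) \left(-2\right) - 11 = \left(5 + 6 \cdot 128\right) \left(-2\right) - 11 = \left(5 + 768\right) \left(-2\right) - 11 = 773 \left(-2\right) - 11 = -1546 - 11 = -1557$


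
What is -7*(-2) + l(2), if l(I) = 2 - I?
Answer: 14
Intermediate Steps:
-7*(-2) + l(2) = -7*(-2) + (2 - 1*2) = 14 + (2 - 2) = 14 + 0 = 14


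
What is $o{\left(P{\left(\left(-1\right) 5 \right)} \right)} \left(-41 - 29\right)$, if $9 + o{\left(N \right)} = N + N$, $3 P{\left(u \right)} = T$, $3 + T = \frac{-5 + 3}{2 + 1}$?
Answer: $\frac{7210}{9} \approx 801.11$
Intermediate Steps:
$T = - \frac{11}{3}$ ($T = -3 + \frac{-5 + 3}{2 + 1} = -3 - \frac{2}{3} = - \frac{11}{3} \approx -3.6667$)
$P{\left(u \right)} = - \frac{11}{9}$ ($P{\left(u \right)} = \frac{1}{3} \left(- \frac{11}{3}\right) = - \frac{11}{9}$)
$o{\left(N \right)} = -9 + 2 N$ ($o{\left(N \right)} = -9 + \left(N + N\right) = -9 + 2 N$)
$o{\left(P{\left(\left(-1\right) 5 \right)} \right)} \left(-41 - 29\right) = \left(-9 + 2 \left(- \frac{11}{9}\right)\right) \left(-41 - 29\right) = \left(-9 - \frac{22}{9}\right) \left(-41 + \left(-29 + 0\right)\right) = - \frac{103 \left(-41 - 29\right)}{9} = \left(- \frac{103}{9}\right) \left(-70\right) = \frac{7210}{9}$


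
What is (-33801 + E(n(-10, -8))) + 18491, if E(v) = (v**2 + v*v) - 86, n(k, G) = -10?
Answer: -15196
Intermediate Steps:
E(v) = -86 + 2*v**2 (E(v) = (v**2 + v**2) - 86 = 2*v**2 - 86 = -86 + 2*v**2)
(-33801 + E(n(-10, -8))) + 18491 = (-33801 + (-86 + 2*(-10)**2)) + 18491 = (-33801 + (-86 + 2*100)) + 18491 = (-33801 + (-86 + 200)) + 18491 = (-33801 + 114) + 18491 = -33687 + 18491 = -15196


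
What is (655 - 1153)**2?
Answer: 248004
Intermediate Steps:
(655 - 1153)**2 = (-498)**2 = 248004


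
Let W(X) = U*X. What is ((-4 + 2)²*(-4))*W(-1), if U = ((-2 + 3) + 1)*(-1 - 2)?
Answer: -96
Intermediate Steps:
U = -6 (U = (1 + 1)*(-3) = 2*(-3) = -6)
W(X) = -6*X
((-4 + 2)²*(-4))*W(-1) = ((-4 + 2)²*(-4))*(-6*(-1)) = ((-2)²*(-4))*6 = (4*(-4))*6 = -16*6 = -96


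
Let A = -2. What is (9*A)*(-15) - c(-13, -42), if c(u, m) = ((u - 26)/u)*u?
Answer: 309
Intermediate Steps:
c(u, m) = -26 + u (c(u, m) = ((-26 + u)/u)*u = -26 + u)
(9*A)*(-15) - c(-13, -42) = (9*(-2))*(-15) - (-26 - 13) = -18*(-15) - 1*(-39) = 270 + 39 = 309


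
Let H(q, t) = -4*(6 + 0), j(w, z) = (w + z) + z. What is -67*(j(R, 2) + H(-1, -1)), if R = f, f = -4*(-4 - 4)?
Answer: -804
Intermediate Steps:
f = 32 (f = -4*(-8) = 32)
R = 32
j(w, z) = w + 2*z
H(q, t) = -24 (H(q, t) = -4*6 = -24)
-67*(j(R, 2) + H(-1, -1)) = -67*((32 + 2*2) - 24) = -67*((32 + 4) - 24) = -67*(36 - 24) = -67*12 = -804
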